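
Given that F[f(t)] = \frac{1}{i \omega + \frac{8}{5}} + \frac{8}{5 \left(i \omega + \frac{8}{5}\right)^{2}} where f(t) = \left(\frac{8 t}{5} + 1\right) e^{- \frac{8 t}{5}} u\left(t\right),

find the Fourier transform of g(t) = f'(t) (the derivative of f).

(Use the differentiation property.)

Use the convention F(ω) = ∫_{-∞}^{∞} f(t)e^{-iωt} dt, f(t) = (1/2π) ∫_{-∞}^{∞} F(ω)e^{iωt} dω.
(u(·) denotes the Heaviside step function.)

F[g](ω) = \frac{5 \omega \left(5 \omega - 16 i\right)}{25 \omega^{2} - 80 i \omega - 64}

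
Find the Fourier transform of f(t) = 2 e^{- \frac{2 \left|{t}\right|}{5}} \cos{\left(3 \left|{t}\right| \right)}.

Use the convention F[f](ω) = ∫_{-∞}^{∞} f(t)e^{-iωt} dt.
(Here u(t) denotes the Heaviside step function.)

F(ω) = \frac{40 \left(25 \omega^{2} + 229\right)}{625 \omega^{4} - 11050 \omega^{2} + 52441}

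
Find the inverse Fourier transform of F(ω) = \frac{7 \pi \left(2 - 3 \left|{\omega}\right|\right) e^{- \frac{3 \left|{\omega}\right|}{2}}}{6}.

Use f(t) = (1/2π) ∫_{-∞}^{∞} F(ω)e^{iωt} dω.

f(t) = \frac{7 t^{2}}{\left(t^{2} + \frac{9}{4}\right)^{2}}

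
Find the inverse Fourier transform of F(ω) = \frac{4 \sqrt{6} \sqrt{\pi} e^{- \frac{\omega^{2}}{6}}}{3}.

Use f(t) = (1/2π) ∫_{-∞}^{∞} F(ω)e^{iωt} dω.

f(t) = 4 e^{- \frac{3 t^{2}}{2}}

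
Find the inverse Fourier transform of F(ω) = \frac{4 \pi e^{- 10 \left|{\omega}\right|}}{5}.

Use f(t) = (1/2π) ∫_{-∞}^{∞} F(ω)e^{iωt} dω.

f(t) = \frac{8}{t^{2} + 100}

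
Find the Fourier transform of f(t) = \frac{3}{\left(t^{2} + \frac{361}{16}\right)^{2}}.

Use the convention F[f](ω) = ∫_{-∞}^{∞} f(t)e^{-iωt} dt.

F(ω) = \frac{24 \pi \left(19 \left|{\omega}\right| + 4\right) e^{- \frac{19 \left|{\omega}\right|}{4}}}{6859}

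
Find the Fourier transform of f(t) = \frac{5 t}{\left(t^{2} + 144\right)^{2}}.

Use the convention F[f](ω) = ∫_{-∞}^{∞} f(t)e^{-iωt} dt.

F(ω) = - \frac{5 i \pi \omega e^{- 12 \left|{\omega}\right|}}{24}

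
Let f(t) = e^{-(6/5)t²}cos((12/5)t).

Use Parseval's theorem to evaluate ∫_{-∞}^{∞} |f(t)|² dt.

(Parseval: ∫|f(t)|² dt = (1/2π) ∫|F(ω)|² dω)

∫|f(t)|² dt = \frac{\sqrt{15} \sqrt{\pi} \left(1 + e^{\frac{12}{5}}\right)}{12 e^{\frac{12}{5}}}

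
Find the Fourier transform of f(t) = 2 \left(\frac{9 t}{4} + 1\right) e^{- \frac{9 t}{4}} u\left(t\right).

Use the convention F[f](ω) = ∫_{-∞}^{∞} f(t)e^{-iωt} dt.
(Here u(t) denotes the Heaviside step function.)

F(ω) = \frac{16 \left(- 2 i \omega - 9\right)}{16 \omega^{2} - 72 i \omega - 81}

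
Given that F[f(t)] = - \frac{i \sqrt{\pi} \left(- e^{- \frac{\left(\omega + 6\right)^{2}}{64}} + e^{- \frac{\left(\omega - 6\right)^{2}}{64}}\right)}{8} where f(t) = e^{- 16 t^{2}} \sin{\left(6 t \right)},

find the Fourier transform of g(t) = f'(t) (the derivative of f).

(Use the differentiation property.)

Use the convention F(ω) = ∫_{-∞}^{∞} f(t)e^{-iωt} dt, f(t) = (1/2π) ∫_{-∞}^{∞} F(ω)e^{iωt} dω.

F[g](ω) = \frac{\sqrt{\pi} \omega \left(e^{\frac{3 \omega}{8}} - 1\right) e^{- \frac{\omega^{2}}{64} - \frac{3 \omega}{16} - \frac{9}{16}}}{8}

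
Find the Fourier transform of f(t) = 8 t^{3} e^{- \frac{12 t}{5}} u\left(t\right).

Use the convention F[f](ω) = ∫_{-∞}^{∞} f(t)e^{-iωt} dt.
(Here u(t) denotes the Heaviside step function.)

F(ω) = \frac{30000}{\left(5 i \omega + 12\right)^{4}}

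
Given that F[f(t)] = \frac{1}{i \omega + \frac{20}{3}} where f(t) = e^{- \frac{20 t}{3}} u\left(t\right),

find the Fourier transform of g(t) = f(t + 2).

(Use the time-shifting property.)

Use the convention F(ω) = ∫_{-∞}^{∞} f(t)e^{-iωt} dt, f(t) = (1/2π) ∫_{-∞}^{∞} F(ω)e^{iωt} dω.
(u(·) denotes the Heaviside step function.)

F[g](ω) = \frac{3 e^{2 i \omega}}{3 i \omega + 20}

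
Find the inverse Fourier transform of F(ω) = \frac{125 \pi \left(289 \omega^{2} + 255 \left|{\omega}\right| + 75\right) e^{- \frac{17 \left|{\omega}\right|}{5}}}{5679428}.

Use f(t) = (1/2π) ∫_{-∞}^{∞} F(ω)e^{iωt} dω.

f(t) = \frac{2}{\left(t^{2} + \frac{289}{25}\right)^{3}}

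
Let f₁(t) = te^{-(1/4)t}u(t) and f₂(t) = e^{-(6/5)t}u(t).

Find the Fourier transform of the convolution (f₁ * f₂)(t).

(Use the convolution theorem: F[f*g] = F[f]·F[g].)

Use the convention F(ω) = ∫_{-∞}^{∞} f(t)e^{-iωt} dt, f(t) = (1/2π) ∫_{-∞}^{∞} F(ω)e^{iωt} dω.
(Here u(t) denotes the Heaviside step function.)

F[f₁*f₂](ω) = \frac{80}{\left(4 i \omega + 1\right)^{2} \left(5 i \omega + 6\right)}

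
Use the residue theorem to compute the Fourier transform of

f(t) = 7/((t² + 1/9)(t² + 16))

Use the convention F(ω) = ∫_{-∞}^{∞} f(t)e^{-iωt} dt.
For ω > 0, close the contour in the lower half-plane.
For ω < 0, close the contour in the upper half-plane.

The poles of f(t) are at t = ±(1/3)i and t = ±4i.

Let g(z) = f(z)e^{-iωz}; for large |z| the factor e^{-iωz} decays in the lower half-plane when ω > 0 and in the upper half-plane when ω < 0.

Case ω > 0 (lower half-plane, clockwise contour ⇒ F(ω) = -2πi·ΣRes):
  Res_{z = - \frac{i}{3}} g(z) = \frac{189 i e^{- \frac{\omega}{3}}}{286}
  Res_{z = - 4 i} g(z) = - \frac{63 i e^{- 4 \omega}}{1144}
  F(ω) = -2πi·ΣRes = - \frac{63 \pi e^{- 4 \omega}}{572} + \frac{189 \pi e^{- \frac{\omega}{3}}}{143}

Case ω < 0 (upper half-plane, counterclockwise contour ⇒ F(ω) = +2πi·ΣRes):
  Res_{z = \frac{i}{3}} g(z) = - \frac{189 i e^{\frac{\omega}{3}}}{286}
  Res_{z = 4 i} g(z) = \frac{63 i e^{4 \omega}}{1144}
  F(ω) = 2πi·ΣRes = \frac{63 \pi \left(12 e^{\frac{\omega}{3}} - e^{4 \omega}\right)}{572}

Both cases combine into a single formula in |ω|:

F(ω) = - \frac{63 \pi e^{- 4 \left|{\omega}\right|}}{572} + \frac{189 \pi e^{- \frac{\left|{\omega}\right|}{3}}}{143}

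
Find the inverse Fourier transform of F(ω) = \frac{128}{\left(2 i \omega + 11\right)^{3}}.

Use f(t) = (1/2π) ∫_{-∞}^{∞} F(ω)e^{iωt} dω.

f(t) = 8 t^{2} e^{- \frac{11 t}{2}} u\left(t\right)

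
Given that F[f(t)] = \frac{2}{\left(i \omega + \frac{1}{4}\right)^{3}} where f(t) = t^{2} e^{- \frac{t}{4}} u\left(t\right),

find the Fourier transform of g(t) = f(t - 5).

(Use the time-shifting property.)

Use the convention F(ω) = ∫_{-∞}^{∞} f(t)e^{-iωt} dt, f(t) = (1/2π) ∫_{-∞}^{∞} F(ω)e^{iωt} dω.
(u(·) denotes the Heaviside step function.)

F[g](ω) = \frac{128 e^{- 5 i \omega}}{\left(4 i \omega + 1\right)^{3}}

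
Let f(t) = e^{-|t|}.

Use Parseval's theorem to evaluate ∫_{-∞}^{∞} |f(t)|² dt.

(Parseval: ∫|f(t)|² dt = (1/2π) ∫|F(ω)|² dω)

∫|f(t)|² dt = 1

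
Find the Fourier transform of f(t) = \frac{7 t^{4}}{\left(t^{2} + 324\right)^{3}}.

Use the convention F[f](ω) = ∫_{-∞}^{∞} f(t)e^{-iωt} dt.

F(ω) = \frac{7 \pi \left(108 \omega^{2} - 30 \left|{\omega}\right| + 1\right) e^{- 18 \left|{\omega}\right|}}{48}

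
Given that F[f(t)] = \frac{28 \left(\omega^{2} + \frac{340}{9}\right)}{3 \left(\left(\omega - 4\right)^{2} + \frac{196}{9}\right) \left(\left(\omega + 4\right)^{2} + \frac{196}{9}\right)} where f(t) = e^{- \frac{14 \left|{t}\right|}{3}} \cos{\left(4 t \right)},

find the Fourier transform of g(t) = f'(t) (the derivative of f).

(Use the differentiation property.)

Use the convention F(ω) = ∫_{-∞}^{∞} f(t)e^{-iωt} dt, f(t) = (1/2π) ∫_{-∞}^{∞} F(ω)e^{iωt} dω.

F[g](ω) = \frac{84 i \omega \left(9 \omega^{2} + 340\right)}{81 \omega^{4} + 936 \omega^{2} + 115600}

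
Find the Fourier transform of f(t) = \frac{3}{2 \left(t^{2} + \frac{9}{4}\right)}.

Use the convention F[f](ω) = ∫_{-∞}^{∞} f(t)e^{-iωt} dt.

F(ω) = \pi e^{- \frac{3 \left|{\omega}\right|}{2}}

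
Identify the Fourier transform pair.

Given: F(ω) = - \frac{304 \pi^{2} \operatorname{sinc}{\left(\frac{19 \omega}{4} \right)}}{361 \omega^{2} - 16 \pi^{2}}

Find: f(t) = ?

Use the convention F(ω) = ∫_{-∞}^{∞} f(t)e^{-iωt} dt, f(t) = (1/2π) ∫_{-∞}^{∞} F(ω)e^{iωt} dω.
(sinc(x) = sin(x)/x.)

f(t) = 4 \left(\begin{cases} \frac{\cos{\left(\frac{4 \pi t}{19} \right)}}{2} + \frac{1}{2} & \text{for}\: \left|{t}\right| < \frac{19}{4} \\0 & \text{otherwise} \end{cases}\right)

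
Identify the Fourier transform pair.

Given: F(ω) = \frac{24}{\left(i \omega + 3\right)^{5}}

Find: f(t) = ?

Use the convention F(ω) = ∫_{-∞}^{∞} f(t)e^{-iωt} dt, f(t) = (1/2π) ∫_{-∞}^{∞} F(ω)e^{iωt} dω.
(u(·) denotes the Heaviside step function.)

f(t) = t^{4} e^{- 3 t} u\left(t\right)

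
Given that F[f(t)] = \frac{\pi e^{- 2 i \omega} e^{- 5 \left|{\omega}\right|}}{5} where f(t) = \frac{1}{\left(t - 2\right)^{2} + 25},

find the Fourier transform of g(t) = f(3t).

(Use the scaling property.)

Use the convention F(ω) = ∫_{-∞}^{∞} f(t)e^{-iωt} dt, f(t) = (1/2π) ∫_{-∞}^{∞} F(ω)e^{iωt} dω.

F[g](ω) = \frac{\pi e^{- \frac{2 i \omega}{3} - \frac{5 \left|{\omega}\right|}{3}}}{15}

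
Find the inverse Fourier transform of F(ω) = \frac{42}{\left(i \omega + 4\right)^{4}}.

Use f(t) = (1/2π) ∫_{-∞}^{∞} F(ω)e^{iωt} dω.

f(t) = 7 t^{3} e^{- 4 t} u\left(t\right)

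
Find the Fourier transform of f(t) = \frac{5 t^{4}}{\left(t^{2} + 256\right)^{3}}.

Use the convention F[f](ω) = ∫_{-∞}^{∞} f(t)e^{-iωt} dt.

F(ω) = \frac{5 \pi \left(256 \omega^{2} - 80 \left|{\omega}\right| + 3\right) e^{- 16 \left|{\omega}\right|}}{128}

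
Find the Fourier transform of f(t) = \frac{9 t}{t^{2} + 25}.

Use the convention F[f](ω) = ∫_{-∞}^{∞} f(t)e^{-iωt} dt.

F(ω) = - 9 i \pi e^{- 5 \left|{\omega}\right|} \operatorname{sign}{\left(\omega \right)}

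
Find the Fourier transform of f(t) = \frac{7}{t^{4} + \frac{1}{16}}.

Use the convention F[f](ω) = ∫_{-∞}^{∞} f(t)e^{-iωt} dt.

F(ω) = 56 \pi e^{- \frac{\sqrt{2} \left|{\omega}\right|}{4}} \sin{\left(\frac{\sqrt{2} \left|{\omega}\right|}{4} + \frac{\pi}{4} \right)}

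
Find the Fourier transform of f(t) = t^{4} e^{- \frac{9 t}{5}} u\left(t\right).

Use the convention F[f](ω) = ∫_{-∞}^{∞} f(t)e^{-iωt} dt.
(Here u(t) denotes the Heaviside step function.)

F(ω) = \frac{75000}{\left(5 i \omega + 9\right)^{5}}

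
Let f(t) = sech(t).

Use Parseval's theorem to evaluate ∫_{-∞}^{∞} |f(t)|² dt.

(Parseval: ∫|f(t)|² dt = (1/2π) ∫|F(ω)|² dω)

∫|f(t)|² dt = 2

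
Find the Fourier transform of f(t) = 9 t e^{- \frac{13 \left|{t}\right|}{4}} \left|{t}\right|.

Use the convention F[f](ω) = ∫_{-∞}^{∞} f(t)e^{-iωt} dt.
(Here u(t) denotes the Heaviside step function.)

F(ω) = \frac{9216 i \omega \left(16 \omega^{2} - 507\right)}{\left(16 \omega^{2} + 169\right)^{3}}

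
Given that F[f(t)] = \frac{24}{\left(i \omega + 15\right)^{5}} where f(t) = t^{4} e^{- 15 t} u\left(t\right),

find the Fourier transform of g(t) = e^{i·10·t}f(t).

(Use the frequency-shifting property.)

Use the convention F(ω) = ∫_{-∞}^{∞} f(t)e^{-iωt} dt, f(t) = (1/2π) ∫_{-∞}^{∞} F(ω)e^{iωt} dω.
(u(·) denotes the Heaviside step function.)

F[g](ω) = \frac{24}{\left(i \left(\omega - 10\right) + 15\right)^{5}}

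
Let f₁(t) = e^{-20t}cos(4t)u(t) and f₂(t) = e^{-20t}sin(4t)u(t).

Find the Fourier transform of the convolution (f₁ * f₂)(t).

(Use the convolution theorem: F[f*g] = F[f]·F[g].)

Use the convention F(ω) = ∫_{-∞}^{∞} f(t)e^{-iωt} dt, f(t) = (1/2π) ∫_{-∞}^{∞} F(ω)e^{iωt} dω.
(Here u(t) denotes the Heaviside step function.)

F[f₁*f₂](ω) = \frac{4 \left(i \omega + 20\right)}{\left(\left(i \omega + 20\right)^{2} + 16\right)^{2}}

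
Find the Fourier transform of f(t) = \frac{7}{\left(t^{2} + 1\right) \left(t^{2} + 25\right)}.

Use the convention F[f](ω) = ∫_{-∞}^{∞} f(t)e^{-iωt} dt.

F(ω) = \frac{7 \pi \left(5 e^{4 \left|{\omega}\right|} - 1\right) e^{- 5 \left|{\omega}\right|}}{120}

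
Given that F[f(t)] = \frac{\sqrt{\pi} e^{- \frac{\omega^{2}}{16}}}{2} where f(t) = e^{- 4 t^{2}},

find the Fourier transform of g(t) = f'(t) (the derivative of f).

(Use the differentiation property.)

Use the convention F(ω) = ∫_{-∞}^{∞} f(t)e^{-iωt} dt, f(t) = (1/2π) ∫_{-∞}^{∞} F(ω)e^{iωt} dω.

F[g](ω) = \frac{i \sqrt{\pi} \omega e^{- \frac{\omega^{2}}{16}}}{2}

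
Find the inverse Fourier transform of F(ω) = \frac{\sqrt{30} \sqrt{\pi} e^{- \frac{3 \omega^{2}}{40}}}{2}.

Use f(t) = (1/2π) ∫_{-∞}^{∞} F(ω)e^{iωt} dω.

f(t) = 5 e^{- \frac{10 t^{2}}{3}}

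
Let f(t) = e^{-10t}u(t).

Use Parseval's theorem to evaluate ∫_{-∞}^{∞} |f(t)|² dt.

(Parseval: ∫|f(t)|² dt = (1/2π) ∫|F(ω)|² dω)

∫|f(t)|² dt = \frac{1}{20}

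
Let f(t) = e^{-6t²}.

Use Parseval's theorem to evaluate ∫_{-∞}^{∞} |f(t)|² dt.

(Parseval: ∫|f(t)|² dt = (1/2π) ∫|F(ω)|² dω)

∫|f(t)|² dt = \frac{\sqrt{3} \sqrt{\pi}}{6}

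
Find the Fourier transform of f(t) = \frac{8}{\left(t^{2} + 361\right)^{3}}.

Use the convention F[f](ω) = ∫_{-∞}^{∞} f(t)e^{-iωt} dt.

F(ω) = \frac{\pi \left(361 \omega^{2} + 57 \left|{\omega}\right| + 3\right) e^{- 19 \left|{\omega}\right|}}{2476099}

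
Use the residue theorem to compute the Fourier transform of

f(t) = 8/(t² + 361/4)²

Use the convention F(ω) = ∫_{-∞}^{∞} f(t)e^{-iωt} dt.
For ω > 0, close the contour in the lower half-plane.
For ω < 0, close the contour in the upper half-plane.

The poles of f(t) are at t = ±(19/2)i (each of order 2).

Let g(z) = f(z)e^{-iωz}; for large |z| the factor e^{-iωz} decays in the lower half-plane when ω > 0 and in the upper half-plane when ω < 0.

Case ω > 0 (lower half-plane, clockwise contour ⇒ F(ω) = -2πi·ΣRes):
  Res_{z = - \frac{19 i}{2}} g(z) = \frac{8 i \left(19 \omega + 2\right) e^{- \frac{19 \omega}{2}}}{6859} (pole of order 2)
  F(ω) = -2πi·ΣRes = \frac{16 \pi \left(19 \omega + 2\right) e^{- \frac{19 \omega}{2}}}{6859}

Case ω < 0 (upper half-plane, counterclockwise contour ⇒ F(ω) = +2πi·ΣRes):
  Res_{z = \frac{19 i}{2}} g(z) = \frac{8 i \left(19 \omega - 2\right) e^{\frac{19 \omega}{2}}}{6859} (pole of order 2)
  F(ω) = 2πi·ΣRes = \frac{16 \pi \left(2 - 19 \omega\right) e^{\frac{19 \omega}{2}}}{6859}

Both cases combine into a single formula in |ω|:

F(ω) = \frac{16 \pi \left(19 \left|{\omega}\right| + 2\right) e^{- \frac{19 \left|{\omega}\right|}{2}}}{6859}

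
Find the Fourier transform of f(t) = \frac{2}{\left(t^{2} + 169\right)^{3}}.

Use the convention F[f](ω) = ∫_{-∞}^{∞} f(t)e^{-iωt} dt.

F(ω) = \frac{\pi \left(169 \omega^{2} + 39 \left|{\omega}\right| + 3\right) e^{- 13 \left|{\omega}\right|}}{1485172}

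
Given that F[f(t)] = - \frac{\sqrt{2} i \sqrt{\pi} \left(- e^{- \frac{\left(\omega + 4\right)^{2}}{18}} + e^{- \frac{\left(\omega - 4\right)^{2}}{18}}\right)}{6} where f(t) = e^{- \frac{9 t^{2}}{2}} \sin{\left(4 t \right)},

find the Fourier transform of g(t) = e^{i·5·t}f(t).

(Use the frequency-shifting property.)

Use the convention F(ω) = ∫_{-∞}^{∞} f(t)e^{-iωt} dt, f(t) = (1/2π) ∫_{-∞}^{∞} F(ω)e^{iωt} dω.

F[g](ω) = \frac{\sqrt{2} i \sqrt{\pi} \left(e^{\frac{\omega}{9} + \frac{9}{2}} - e^{\omega + \frac{1}{18}}\right) e^{- \frac{\omega^{2}}{18} - \frac{41}{9}}}{6}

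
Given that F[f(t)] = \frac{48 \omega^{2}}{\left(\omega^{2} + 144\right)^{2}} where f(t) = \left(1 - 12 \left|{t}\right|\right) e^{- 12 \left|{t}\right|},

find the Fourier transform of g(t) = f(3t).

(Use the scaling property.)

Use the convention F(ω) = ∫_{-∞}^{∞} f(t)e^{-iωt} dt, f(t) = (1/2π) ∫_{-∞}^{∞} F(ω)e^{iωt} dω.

F[g](ω) = \frac{144 \omega^{2}}{\left(\omega^{2} + 1296\right)^{2}}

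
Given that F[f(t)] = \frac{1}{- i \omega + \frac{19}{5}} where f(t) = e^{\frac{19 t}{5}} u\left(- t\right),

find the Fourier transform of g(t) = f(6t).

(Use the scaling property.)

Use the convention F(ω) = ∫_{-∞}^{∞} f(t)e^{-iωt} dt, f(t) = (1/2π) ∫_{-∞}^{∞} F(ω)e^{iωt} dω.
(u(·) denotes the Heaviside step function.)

F[g](ω) = - \frac{5}{5 i \omega - 114}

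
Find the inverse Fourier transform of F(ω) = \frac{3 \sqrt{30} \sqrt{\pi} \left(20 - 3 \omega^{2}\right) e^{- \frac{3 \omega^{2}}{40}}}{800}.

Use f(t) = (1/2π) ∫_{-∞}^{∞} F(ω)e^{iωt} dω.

f(t) = 5 t^{2} e^{- \frac{10 t^{2}}{3}}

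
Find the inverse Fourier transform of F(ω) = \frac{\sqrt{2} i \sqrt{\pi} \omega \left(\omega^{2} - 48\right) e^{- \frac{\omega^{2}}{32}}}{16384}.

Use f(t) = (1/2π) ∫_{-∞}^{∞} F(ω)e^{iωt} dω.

f(t) = t^{3} e^{- 8 t^{2}}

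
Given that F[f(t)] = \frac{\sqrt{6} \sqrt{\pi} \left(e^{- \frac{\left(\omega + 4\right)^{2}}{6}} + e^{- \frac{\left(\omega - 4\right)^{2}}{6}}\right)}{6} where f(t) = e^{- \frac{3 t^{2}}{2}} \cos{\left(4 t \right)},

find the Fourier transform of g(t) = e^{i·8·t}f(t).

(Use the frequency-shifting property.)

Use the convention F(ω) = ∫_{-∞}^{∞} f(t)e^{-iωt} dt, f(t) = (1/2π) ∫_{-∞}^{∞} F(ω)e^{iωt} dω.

F[g](ω) = \frac{\sqrt{6} \sqrt{\pi} \left(e^{\frac{4 \omega}{3} + 24} + e^{4 \omega + \frac{8}{3}}\right) e^{- \frac{\omega^{2}}{6} - \frac{80}{3}}}{6}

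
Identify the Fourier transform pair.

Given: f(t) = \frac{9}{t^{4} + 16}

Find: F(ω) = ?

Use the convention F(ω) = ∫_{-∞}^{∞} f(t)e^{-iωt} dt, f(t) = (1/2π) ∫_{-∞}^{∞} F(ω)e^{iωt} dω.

F(ω) = \frac{9 \pi e^{- \sqrt{2} \left|{\omega}\right|} \sin{\left(\sqrt{2} \left|{\omega}\right| + \frac{\pi}{4} \right)}}{8}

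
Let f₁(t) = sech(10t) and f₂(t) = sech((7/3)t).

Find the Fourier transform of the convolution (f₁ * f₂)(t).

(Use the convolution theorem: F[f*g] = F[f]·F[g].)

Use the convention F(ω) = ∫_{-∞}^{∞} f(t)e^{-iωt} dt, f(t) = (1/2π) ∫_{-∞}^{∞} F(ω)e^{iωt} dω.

F[f₁*f₂](ω) = \frac{3 \pi^{2}}{70 \cosh{\left(\frac{\pi \omega}{20} \right)} \cosh{\left(\frac{3 \pi \omega}{14} \right)}}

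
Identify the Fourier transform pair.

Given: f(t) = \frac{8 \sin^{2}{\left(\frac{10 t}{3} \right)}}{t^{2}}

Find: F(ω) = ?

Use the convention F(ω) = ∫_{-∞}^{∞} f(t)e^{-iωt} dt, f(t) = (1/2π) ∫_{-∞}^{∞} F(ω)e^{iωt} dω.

F(ω) = \begin{cases} \frac{4 \pi \left(20 - 3 \left|{\omega}\right|\right)}{3} & \text{for}\: \omega > - \frac{20}{3} \wedge \omega < \frac{20}{3} \\0 & \text{otherwise} \end{cases}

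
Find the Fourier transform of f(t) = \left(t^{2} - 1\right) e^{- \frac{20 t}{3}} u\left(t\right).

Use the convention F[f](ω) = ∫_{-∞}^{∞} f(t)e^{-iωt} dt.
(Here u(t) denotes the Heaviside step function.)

F(ω) = \frac{3 \left(54 i \omega - \left(3 i \omega + 20\right)^{3} + 360\right)}{\left(3 i \omega + 20\right)^{4}}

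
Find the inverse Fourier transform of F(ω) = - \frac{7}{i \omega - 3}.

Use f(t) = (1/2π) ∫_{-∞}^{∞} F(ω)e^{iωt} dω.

f(t) = 7 e^{3 t} u\left(- t\right)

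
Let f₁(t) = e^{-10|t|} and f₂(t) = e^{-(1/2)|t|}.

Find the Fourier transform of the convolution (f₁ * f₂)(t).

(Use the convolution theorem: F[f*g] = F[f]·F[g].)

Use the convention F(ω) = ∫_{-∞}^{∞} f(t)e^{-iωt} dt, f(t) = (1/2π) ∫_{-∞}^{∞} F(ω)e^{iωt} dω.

F[f₁*f₂](ω) = \frac{80}{\left(\omega^{2} + 100\right) \left(4 \omega^{2} + 1\right)}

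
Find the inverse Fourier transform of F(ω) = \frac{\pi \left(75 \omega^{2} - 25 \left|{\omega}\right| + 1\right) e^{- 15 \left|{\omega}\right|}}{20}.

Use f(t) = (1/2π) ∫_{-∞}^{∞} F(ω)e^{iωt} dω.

f(t) = \frac{2 t^{4}}{\left(t^{2} + 225\right)^{3}}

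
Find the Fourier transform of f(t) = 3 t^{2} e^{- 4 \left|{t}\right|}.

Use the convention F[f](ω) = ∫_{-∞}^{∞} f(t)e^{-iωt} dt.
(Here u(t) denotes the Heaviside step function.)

F(ω) = \frac{48 \left(16 - 3 \omega^{2}\right)}{\left(\omega^{2} + 16\right)^{3}}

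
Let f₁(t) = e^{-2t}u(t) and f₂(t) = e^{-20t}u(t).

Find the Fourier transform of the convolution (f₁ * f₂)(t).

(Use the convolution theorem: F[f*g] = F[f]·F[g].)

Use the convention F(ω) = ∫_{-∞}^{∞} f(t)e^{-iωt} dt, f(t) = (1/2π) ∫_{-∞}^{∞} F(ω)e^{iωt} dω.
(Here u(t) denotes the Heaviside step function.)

F[f₁*f₂](ω) = \frac{1}{\left(i \omega + 2\right) \left(i \omega + 20\right)}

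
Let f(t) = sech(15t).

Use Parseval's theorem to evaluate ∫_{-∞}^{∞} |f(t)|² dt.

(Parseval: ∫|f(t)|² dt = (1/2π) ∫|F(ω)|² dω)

∫|f(t)|² dt = \frac{2}{15}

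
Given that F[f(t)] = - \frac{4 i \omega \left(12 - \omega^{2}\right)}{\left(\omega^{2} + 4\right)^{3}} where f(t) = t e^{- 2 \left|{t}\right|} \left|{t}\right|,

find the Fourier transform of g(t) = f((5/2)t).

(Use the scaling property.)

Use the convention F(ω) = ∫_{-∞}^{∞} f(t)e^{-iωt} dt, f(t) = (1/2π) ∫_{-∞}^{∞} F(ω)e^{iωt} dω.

F[g](ω) = \frac{25 i \omega \left(\omega^{2} - 75\right)}{\left(\omega^{2} + 25\right)^{3}}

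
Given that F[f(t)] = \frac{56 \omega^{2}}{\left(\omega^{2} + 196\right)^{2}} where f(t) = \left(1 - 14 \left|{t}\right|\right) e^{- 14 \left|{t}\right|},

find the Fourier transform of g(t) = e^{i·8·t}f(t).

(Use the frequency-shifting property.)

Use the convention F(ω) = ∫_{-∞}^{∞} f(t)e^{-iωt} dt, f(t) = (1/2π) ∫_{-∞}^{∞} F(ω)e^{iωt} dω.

F[g](ω) = \frac{56 \left(\omega - 8\right)^{2}}{\left(\left(\omega - 8\right)^{2} + 196\right)^{2}}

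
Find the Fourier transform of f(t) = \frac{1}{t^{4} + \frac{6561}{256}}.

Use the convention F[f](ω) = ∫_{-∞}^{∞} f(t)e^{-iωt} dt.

F(ω) = \frac{64 \pi e^{- \frac{9 \sqrt{2} \left|{\omega}\right|}{8}} \sin{\left(\frac{9 \sqrt{2} \left|{\omega}\right|}{8} + \frac{\pi}{4} \right)}}{729}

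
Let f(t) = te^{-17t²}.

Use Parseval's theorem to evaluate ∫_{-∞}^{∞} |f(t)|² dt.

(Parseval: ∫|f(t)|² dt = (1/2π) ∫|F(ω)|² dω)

∫|f(t)|² dt = \frac{\sqrt{34} \sqrt{\pi}}{2312}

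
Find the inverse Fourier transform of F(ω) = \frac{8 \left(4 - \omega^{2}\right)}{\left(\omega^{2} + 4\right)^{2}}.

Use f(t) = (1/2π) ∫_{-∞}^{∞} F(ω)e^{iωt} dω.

f(t) = 4 e^{- 2 \left|{t}\right|} \left|{t}\right|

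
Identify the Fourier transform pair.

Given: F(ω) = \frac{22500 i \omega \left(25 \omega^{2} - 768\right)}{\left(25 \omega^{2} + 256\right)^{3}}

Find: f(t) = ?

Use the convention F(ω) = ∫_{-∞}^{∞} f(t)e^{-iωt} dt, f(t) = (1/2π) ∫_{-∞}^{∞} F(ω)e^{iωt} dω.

f(t) = 9 t e^{- \frac{16 \left|{t}\right|}{5}} \left|{t}\right|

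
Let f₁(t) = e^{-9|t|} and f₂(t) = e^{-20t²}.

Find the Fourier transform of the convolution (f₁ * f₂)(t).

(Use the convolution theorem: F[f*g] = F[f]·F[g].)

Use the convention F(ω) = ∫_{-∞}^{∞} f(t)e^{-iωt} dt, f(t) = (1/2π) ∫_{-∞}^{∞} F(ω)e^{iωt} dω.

F[f₁*f₂](ω) = \frac{9 \sqrt{5} \sqrt{\pi} e^{- \frac{\omega^{2}}{80}}}{5 \left(\omega^{2} + 81\right)}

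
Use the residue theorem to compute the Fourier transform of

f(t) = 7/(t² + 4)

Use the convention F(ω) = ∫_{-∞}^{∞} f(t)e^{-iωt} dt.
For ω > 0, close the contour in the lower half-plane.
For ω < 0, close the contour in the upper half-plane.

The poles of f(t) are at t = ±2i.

Let g(z) = f(z)e^{-iωz}; for large |z| the factor e^{-iωz} decays in the lower half-plane when ω > 0 and in the upper half-plane when ω < 0.

Case ω > 0 (lower half-plane, clockwise contour ⇒ F(ω) = -2πi·ΣRes):
  Res_{z = - 2 i} g(z) = \frac{7 i e^{- 2 \omega}}{4}
  F(ω) = -2πi·ΣRes = \frac{7 \pi e^{- 2 \omega}}{2}

Case ω < 0 (upper half-plane, counterclockwise contour ⇒ F(ω) = +2πi·ΣRes):
  Res_{z = 2 i} g(z) = - \frac{7 i e^{2 \omega}}{4}
  F(ω) = 2πi·ΣRes = \frac{7 \pi e^{2 \omega}}{2}

Both cases combine into a single formula in |ω|:

F(ω) = \frac{7 \pi e^{- 2 \left|{\omega}\right|}}{2}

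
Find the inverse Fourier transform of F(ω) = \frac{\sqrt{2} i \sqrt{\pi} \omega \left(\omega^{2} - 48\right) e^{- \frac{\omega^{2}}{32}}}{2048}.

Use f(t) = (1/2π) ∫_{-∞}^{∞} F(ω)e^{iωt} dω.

f(t) = 8 t^{3} e^{- 8 t^{2}}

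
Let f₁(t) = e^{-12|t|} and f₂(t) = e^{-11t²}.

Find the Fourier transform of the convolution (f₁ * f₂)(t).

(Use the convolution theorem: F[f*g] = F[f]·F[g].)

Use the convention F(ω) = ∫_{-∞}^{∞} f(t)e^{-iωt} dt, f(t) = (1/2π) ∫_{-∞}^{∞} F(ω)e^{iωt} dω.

F[f₁*f₂](ω) = \frac{24 \sqrt{11} \sqrt{\pi} e^{- \frac{\omega^{2}}{44}}}{11 \left(\omega^{2} + 144\right)}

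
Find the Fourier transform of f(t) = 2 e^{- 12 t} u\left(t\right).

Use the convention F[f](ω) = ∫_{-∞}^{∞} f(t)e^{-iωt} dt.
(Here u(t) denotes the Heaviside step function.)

F(ω) = \frac{2}{i \omega + 12}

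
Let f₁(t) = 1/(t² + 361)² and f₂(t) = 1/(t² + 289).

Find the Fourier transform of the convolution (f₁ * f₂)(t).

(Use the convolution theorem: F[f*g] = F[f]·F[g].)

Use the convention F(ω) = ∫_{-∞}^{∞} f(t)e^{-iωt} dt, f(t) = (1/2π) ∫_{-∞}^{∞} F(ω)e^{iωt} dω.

F[f₁*f₂](ω) = \frac{\pi^{2} \left(19 \left|{\omega}\right| + 1\right) e^{- 36 \left|{\omega}\right|}}{233206}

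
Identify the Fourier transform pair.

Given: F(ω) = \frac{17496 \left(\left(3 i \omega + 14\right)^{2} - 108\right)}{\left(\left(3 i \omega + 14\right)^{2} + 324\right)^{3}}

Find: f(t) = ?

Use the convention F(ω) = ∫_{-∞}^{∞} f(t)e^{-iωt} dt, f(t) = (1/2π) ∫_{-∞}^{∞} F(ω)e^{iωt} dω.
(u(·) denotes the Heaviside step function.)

f(t) = 6 t^{2} e^{- \frac{14 t}{3}} \sin{\left(6 t \right)} u\left(t\right)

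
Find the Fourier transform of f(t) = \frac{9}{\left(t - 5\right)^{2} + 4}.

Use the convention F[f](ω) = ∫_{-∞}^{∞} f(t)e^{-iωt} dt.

F(ω) = \frac{9 \pi e^{- 5 i \omega - 2 \left|{\omega}\right|}}{2}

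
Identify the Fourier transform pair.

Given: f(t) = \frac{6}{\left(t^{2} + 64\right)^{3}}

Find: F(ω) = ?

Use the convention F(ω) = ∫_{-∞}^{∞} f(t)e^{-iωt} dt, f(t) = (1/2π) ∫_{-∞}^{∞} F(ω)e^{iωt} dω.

F(ω) = \frac{3 \pi \left(64 \omega^{2} + 24 \left|{\omega}\right| + 3\right) e^{- 8 \left|{\omega}\right|}}{131072}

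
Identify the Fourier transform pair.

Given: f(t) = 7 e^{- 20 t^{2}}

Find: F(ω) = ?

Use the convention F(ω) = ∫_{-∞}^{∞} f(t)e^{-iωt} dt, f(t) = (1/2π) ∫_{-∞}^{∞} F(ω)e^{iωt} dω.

F(ω) = \frac{7 \sqrt{5} \sqrt{\pi} e^{- \frac{\omega^{2}}{80}}}{10}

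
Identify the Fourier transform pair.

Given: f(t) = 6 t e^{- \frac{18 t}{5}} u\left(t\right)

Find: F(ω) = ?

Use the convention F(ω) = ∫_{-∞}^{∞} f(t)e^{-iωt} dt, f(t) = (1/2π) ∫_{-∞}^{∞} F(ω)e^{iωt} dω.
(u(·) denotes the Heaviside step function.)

F(ω) = \frac{150}{\left(5 i \omega + 18\right)^{2}}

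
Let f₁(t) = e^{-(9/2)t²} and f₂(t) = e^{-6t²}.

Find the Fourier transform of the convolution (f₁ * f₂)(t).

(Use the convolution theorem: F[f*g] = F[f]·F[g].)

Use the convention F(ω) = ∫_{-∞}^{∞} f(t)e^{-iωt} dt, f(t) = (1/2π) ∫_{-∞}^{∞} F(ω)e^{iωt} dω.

F[f₁*f₂](ω) = \frac{\sqrt{3} \pi e^{- \frac{7 \omega^{2}}{72}}}{9}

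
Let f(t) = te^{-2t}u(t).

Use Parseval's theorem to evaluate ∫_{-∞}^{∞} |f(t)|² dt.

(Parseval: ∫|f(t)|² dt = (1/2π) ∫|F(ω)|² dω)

∫|f(t)|² dt = \frac{1}{32}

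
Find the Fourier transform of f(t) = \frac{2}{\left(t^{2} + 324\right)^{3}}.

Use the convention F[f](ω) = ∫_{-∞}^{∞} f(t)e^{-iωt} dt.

F(ω) = \frac{\pi \left(108 \omega^{2} + 18 \left|{\omega}\right| + 1\right) e^{- 18 \left|{\omega}\right|}}{2519424}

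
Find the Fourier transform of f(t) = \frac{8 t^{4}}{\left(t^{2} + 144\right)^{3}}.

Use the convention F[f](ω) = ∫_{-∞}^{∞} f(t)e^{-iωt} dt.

F(ω) = \frac{\pi \left(48 \omega^{2} - 20 \left|{\omega}\right| + 1\right) e^{- 12 \left|{\omega}\right|}}{4}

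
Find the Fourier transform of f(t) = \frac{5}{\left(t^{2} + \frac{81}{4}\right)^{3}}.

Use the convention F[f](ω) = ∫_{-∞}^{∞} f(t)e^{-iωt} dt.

F(ω) = \frac{5 \pi \left(27 \omega^{2} + 18 \left|{\omega}\right| + 4\right) e^{- \frac{9 \left|{\omega}\right|}{2}}}{19683}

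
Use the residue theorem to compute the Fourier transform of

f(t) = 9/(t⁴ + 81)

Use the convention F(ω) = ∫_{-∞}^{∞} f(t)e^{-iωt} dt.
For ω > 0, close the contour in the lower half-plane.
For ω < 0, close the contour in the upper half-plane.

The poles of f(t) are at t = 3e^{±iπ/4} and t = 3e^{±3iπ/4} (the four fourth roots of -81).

Let g(z) = f(z)e^{-iωz}; for large |z| the factor e^{-iωz} decays in the lower half-plane when ω > 0 and in the upper half-plane when ω < 0.

Case ω > 0 (lower half-plane, clockwise contour ⇒ F(ω) = -2πi·ΣRes):
  Res_{z = - \frac{3 \sqrt{2}}{2} - \frac{3 \sqrt{2} i}{2}} g(z) = \frac{\sqrt{2} i \left(1 - i\right) e^{\frac{3 \sqrt{2} \omega \left(-1 + i\right)}{2}}}{24}
  Res_{z = \frac{3 \sqrt{2}}{2} - \frac{3 \sqrt{2} i}{2}} g(z) = \frac{\sqrt{2} i \left(1 + i\right) e^{- \frac{3 \sqrt{2} \omega \left(1 + i\right)}{2}}}{24}
  F(ω) = -2πi·ΣRes = \frac{\sqrt{2} \pi \left(1 - i\right) \left(e^{3 \sqrt{2} i \omega} + i\right) e^{- \frac{3 \sqrt{2} \omega \left(1 + i\right)}{2}}}{12} = \frac{\pi e^{- \frac{3 \sqrt{2} \omega}{2}} \sin{\left(\frac{3 \sqrt{2} \omega}{2} + \frac{\pi}{4} \right)}}{3}

Case ω < 0 (upper half-plane, counterclockwise contour ⇒ F(ω) = +2πi·ΣRes):
  Res_{z = \frac{3 \sqrt{2}}{2} + \frac{3 \sqrt{2} i}{2}} g(z) = \frac{\sqrt{2} i \left(-1 + i\right) e^{\frac{3 \sqrt{2} \omega \left(1 - i\right)}{2}}}{24}
  Res_{z = - \frac{3 \sqrt{2}}{2} + \frac{3 \sqrt{2} i}{2}} g(z) = \frac{\sqrt{2} \left(1 - i\right) e^{\frac{3 \sqrt{2} \omega \left(1 + i\right)}{2}}}{24}
  F(ω) = 2πi·ΣRes = - \frac{\sqrt{2} i \pi \left(i \left(1 - i\right) e^{\frac{3 \sqrt{2} \omega \left(1 - i\right)}{2}} - \left(1 - i\right) e^{\frac{3 \sqrt{2} \omega \left(1 + i\right)}{2}}\right)}{12} = \frac{\pi e^{\frac{3 \sqrt{2} \omega}{2}} \cos{\left(\frac{3 \sqrt{2} \omega}{2} + \frac{\pi}{4} \right)}}{3}

Both cases combine into a single formula in |ω|:

F(ω) = \frac{\pi e^{- \frac{3 \sqrt{2} \left|{\omega}\right|}{2}} \sin{\left(\frac{3 \sqrt{2} \left|{\omega}\right|}{2} + \frac{\pi}{4} \right)}}{3}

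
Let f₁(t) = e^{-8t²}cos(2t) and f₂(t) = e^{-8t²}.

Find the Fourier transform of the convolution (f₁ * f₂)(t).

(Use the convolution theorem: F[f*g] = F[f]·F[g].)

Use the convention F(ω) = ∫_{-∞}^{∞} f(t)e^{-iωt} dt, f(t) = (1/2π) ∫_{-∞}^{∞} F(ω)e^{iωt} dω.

F[f₁*f₂](ω) = \frac{\pi \left(e^{\frac{\omega}{4}} + 1\right) e^{- \frac{\omega^{2}}{16} - \frac{\omega}{8} - \frac{1}{8}}}{16}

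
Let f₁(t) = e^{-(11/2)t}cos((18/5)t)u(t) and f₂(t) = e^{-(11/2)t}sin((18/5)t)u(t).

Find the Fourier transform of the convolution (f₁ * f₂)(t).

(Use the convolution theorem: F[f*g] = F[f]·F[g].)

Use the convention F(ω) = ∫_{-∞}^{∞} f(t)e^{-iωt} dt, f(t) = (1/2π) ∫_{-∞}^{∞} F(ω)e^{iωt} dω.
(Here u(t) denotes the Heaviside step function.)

F[f₁*f₂](ω) = \frac{18000 \left(2 i \omega + 11\right)}{\left(25 \left(2 i \omega + 11\right)^{2} + 1296\right)^{2}}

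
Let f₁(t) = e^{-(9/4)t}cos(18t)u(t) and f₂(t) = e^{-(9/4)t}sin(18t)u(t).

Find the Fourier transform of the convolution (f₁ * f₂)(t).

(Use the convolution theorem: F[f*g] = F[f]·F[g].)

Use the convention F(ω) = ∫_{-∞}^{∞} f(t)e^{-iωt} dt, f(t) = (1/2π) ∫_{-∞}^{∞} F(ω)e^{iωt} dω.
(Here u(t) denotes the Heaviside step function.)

F[f₁*f₂](ω) = \frac{1152 \left(4 i \omega + 9\right)}{\left(\left(4 i \omega + 9\right)^{2} + 5184\right)^{2}}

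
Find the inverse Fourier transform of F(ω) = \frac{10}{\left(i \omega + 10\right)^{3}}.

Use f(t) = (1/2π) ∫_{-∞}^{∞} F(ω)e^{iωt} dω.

f(t) = 5 t^{2} e^{- 10 t} u\left(t\right)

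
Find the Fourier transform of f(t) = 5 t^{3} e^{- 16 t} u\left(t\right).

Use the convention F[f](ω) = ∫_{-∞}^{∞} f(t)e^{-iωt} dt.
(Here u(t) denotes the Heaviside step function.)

F(ω) = \frac{30}{\left(i \omega + 16\right)^{4}}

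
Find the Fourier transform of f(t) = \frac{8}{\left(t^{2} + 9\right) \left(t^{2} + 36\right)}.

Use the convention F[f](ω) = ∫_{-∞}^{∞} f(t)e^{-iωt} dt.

F(ω) = \frac{4 \pi \left(2 e^{3 \left|{\omega}\right|} - 1\right) e^{- 6 \left|{\omega}\right|}}{81}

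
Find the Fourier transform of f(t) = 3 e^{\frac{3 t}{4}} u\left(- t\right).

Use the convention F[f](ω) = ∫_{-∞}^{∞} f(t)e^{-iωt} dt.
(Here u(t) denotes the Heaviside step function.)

F(ω) = - \frac{12}{4 i \omega - 3}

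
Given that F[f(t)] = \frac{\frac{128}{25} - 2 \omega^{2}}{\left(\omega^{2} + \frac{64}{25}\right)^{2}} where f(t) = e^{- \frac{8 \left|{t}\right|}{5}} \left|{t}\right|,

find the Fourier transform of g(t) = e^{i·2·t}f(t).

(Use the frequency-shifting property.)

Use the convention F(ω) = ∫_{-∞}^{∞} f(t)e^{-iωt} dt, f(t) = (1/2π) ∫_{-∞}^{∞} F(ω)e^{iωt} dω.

F[g](ω) = \frac{50 \left(64 - 25 \left(\omega - 2\right)^{2}\right)}{\left(25 \left(\omega - 2\right)^{2} + 64\right)^{2}}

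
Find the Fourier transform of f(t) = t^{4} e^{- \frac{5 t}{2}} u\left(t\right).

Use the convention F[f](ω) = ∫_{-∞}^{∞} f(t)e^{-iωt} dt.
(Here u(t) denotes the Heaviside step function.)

F(ω) = \frac{768}{\left(2 i \omega + 5\right)^{5}}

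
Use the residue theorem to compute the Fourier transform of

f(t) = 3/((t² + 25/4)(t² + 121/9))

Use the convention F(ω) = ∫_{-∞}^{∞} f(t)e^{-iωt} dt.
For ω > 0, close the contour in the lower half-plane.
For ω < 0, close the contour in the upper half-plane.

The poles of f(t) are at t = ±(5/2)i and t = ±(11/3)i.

Let g(z) = f(z)e^{-iωz}; for large |z| the factor e^{-iωz} decays in the lower half-plane when ω > 0 and in the upper half-plane when ω < 0.

Case ω > 0 (lower half-plane, clockwise contour ⇒ F(ω) = -2πi·ΣRes):
  Res_{z = - \frac{5 i}{2}} g(z) = \frac{108 i e^{- \frac{5 \omega}{2}}}{1295}
  Res_{z = - \frac{11 i}{3}} g(z) = - \frac{162 i e^{- \frac{11 \omega}{3}}}{2849}
  F(ω) = -2πi·ΣRes = \frac{216 \pi e^{- \frac{5 \omega}{2}}}{1295} - \frac{324 \pi e^{- \frac{11 \omega}{3}}}{2849}

Case ω < 0 (upper half-plane, counterclockwise contour ⇒ F(ω) = +2πi·ΣRes):
  Res_{z = \frac{5 i}{2}} g(z) = - \frac{108 i e^{\frac{5 \omega}{2}}}{1295}
  Res_{z = \frac{11 i}{3}} g(z) = \frac{162 i e^{\frac{11 \omega}{3}}}{2849}
  F(ω) = 2πi·ΣRes = \frac{108 \pi \left(- 15 e^{\frac{11 \omega}{3}} + 22 e^{\frac{5 \omega}{2}}\right)}{14245}

Both cases combine into a single formula in |ω|:

F(ω) = \frac{216 \pi e^{- \frac{5 \left|{\omega}\right|}{2}}}{1295} - \frac{324 \pi e^{- \frac{11 \left|{\omega}\right|}{3}}}{2849}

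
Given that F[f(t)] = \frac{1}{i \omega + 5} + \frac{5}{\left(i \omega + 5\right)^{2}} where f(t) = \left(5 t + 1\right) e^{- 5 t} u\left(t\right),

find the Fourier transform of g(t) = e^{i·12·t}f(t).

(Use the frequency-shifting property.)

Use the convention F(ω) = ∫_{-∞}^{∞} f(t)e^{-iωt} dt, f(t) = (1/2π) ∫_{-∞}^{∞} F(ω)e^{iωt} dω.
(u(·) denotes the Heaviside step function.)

F[g](ω) = \frac{5 i \left(\omega - 12\right) + \left(i \left(\omega - 12\right) + 5\right)^{2} + 25}{\left(i \left(\omega - 12\right) + 5\right)^{3}}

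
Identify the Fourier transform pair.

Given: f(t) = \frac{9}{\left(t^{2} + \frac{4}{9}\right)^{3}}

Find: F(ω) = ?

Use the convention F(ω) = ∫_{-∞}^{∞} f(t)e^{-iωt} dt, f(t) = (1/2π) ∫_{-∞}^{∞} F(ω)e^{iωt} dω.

F(ω) = \frac{243 \pi \left(4 \omega^{2} + 18 \left|{\omega}\right| + 27\right) e^{- \frac{2 \left|{\omega}\right|}{3}}}{256}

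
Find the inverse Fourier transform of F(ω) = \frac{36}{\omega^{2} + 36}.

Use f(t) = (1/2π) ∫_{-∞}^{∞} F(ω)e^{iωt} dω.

f(t) = 3 e^{- 6 \left|{t}\right|}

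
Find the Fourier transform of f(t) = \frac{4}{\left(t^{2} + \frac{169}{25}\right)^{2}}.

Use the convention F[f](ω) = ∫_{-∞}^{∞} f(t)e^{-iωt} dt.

F(ω) = \frac{50 \pi \left(13 \left|{\omega}\right| + 5\right) e^{- \frac{13 \left|{\omega}\right|}{5}}}{2197}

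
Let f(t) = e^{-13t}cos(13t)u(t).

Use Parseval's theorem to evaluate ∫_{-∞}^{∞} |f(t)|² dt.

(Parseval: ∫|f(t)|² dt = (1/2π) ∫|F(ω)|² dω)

∫|f(t)|² dt = \frac{3}{104}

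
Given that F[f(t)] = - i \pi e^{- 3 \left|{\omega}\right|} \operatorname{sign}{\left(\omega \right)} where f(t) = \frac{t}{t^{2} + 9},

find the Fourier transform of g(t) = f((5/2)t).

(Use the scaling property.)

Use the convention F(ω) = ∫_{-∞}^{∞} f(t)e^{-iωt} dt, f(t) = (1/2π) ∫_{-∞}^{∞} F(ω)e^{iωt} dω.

F[g](ω) = - \frac{2 i \pi e^{- \frac{6 \left|{\omega}\right|}{5}} \operatorname{sign}{\left(\omega \right)}}{5}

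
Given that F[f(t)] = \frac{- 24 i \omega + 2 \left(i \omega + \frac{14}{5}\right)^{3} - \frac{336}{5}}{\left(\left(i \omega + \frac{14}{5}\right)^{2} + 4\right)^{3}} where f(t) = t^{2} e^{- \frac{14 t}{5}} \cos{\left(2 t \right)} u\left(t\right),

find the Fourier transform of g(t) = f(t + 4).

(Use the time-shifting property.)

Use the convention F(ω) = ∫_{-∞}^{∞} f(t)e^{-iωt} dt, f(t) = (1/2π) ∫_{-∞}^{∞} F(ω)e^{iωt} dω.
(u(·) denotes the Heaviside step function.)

F[g](ω) = \frac{250 \left(- 1500 i \omega + \left(5 i \omega + 14\right)^{3} - 4200\right) e^{4 i \omega}}{\left(\left(5 i \omega + 14\right)^{2} + 100\right)^{3}}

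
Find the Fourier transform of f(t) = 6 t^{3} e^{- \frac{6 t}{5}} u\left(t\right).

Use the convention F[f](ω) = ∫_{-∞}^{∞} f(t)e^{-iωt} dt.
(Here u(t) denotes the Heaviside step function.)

F(ω) = \frac{22500}{\left(5 i \omega + 6\right)^{4}}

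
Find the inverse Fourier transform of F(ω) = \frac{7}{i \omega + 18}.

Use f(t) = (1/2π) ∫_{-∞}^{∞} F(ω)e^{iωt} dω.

f(t) = 7 e^{- 18 t} u\left(t\right)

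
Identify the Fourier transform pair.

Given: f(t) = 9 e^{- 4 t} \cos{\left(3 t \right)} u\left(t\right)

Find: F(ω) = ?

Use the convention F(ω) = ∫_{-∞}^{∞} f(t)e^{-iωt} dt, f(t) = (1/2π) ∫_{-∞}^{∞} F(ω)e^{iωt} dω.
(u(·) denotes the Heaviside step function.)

F(ω) = \frac{9 \left(i \omega + 4\right)}{\left(i \omega + 4\right)^{2} + 9}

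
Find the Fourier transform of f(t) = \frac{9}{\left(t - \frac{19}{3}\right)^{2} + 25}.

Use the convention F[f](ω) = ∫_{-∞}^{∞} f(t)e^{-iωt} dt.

F(ω) = \frac{9 \pi e^{- \frac{19 i \omega}{3} - 5 \left|{\omega}\right|}}{5}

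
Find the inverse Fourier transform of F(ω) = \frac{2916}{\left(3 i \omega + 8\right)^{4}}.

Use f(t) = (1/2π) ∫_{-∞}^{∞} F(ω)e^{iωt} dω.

f(t) = 6 t^{3} e^{- \frac{8 t}{3}} u\left(t\right)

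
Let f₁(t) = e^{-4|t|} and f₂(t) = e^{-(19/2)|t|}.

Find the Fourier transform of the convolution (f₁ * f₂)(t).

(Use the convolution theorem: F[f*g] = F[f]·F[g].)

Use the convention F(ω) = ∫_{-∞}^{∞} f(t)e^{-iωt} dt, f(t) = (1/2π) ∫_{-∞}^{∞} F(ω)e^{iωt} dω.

F[f₁*f₂](ω) = \frac{608}{\left(\omega^{2} + 16\right) \left(4 \omega^{2} + 361\right)}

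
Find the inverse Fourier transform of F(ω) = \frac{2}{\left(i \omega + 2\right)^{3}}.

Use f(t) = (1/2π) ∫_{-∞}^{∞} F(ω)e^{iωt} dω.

f(t) = t^{2} e^{- 2 t} u\left(t\right)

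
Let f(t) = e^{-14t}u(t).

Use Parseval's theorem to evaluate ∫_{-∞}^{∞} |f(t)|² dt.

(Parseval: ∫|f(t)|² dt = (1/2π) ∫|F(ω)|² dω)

∫|f(t)|² dt = \frac{1}{28}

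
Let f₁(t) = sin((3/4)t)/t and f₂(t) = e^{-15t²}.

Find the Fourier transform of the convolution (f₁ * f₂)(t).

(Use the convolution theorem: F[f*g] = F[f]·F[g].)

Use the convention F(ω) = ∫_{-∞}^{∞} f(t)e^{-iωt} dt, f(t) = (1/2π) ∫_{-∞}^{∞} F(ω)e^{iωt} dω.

F[f₁*f₂](ω) = \begin{cases} \frac{\sqrt{15} \pi^{\frac{3}{2}} e^{- \frac{\omega^{2}}{60}}}{15} & \text{for}\: \omega > - \frac{3}{4} \wedge \omega < \frac{3}{4} \\0 & \text{otherwise} \end{cases}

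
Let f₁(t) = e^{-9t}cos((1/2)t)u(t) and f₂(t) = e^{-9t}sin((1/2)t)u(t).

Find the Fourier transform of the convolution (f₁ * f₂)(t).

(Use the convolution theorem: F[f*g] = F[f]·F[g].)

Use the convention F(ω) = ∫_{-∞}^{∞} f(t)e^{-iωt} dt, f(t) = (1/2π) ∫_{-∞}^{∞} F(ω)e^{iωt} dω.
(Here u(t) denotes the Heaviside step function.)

F[f₁*f₂](ω) = \frac{8 \left(i \omega + 9\right)}{\left(4 \left(i \omega + 9\right)^{2} + 1\right)^{2}}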